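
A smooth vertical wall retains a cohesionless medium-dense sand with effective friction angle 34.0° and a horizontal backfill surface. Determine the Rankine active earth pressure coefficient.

K_a = tan²(45° − φ/2) = tan²(28.00°) = 0.2827.

0.283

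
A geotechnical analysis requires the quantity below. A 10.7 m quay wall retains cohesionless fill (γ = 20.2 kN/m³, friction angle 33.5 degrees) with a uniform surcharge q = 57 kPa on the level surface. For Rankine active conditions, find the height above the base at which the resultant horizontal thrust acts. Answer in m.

K_a = 0.2887.
Triangular part P₁ = ½K_aγH² = 333.9 at H/3 = 3.567 m; rectangular part P₂ = K_a q H = 176.1 at H/2 = 5.350 m.
ȳ = (P₁·3.567 + P₂·5.350)/(P₁+P₂) = 4.182 m.

4.18 m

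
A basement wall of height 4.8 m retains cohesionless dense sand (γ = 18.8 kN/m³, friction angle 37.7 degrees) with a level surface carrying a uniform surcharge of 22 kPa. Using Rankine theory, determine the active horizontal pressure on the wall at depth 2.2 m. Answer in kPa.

K_a = (1 − sin φ)/(1 + sin φ) = 0.2411.
σ_v = γz + q = 18.8 × 2.2 + 22 = 63.36 kPa.
σ_h = K_a σ_v = 0.2411 × 63.36 = 15.27 kPa.

15.3 kPa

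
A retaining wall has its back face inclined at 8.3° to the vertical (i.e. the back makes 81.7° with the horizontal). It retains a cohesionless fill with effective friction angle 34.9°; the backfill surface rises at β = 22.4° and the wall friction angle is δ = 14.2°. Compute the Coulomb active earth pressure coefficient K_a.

K_a = sin²(α+φ) / [sin²α · sin(α−δ) · (1 + √{sin(φ+δ)sin(φ−β) / (sin(α−δ)sin(α+β))})²].
With α = 81.7°, φ = 34.9°, δ = 14.2°, β = 22.4°: K_a = 0.4338.

0.434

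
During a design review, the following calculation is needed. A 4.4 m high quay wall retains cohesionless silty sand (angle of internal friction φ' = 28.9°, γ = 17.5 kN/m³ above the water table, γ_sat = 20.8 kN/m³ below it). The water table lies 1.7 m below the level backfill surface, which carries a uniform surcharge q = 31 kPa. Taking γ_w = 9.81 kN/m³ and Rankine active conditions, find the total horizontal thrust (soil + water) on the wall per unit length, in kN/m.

K_a = tan²(45° − φ/2) = 0.3484.
γ' = 20.8 − 9.81 = 10.99 kN/m³. h₂ = H − d_w = 2.7 m.
σ'_h: at surface K_a·q = 10.80; at WT K_a(q+γd_w) = 21.16; at base K_a(q+γd_w+γ'h₂) = 31.50 kPa.
P₁ = ½(10.80+21.16)×1.7 = 27.17; P₂ = ½(21.16+31.50)×2.7 = 71.09; P_w = ½γ_w h₂² = 35.76.
Total = 27.17+71.09+35.76 = 134.0 kN/m.

134 kN/m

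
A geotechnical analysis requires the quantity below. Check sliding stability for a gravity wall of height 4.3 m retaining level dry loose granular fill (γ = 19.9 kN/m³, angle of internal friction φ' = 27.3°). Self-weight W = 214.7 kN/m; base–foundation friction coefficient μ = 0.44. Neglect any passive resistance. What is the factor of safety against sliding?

K_a = tan²(45° − 27.3°/2) = 0.3711.
P_a = ½K_aγH² = 0.5×0.3711×19.9×4.3² = 68.28 kN/m, acting at H/3 = 1.433 m above the base.
FS_sliding = μW / P_a = 0.44×214.7 / 68.28 = 1.384.

1.38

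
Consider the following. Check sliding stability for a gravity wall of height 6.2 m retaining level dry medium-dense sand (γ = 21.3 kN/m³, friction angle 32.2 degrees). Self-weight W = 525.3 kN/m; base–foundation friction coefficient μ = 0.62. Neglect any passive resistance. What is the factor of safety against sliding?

K_a = tan²(45° − 32.2°/2) = 0.3047.
P_a = ½K_aγH² = 0.5×0.3047×21.3×6.2² = 124.8 kN/m, acting at H/3 = 2.067 m above the base.
FS_sliding = μW / P_a = 0.62×525.3 / 124.8 = 2.611.

2.61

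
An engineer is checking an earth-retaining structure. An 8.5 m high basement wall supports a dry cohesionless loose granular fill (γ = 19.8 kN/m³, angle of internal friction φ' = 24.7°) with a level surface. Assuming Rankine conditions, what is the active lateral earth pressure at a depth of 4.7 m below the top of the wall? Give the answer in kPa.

K_a = (1 − sin φ)/(1 + sin φ) = 0.4106.
σ_h = K_a γ z = 0.4106 × 19.8 × 4.7 = 38.21 kPa.

38.2 kPa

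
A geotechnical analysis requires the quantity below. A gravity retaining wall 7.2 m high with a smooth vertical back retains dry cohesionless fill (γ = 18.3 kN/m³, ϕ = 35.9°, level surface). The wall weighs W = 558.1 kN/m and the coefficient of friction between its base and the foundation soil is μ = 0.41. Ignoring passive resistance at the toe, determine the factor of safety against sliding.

K_a = tan²(45° − 35.9°/2) = 0.2607.
P_a = ½K_aγH² = 0.5×0.2607×18.3×7.2² = 123.7 kN/m, acting at H/3 = 2.400 m above the base.
FS_sliding = μW / P_a = 0.41×558.1 / 123.7 = 1.850.

1.85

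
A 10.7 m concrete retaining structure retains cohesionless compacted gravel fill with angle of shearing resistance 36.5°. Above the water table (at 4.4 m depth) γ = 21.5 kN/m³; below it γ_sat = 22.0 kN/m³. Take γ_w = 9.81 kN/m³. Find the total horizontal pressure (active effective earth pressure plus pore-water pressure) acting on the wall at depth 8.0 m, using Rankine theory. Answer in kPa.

70.5 kPa

K_a = (1 − sin φ)/(1 + sin φ) = 0.2541.
γ' = 22.0 − 9.81 = 12.19 kN/m³.
Effective vertical stress at 8.0 m: σ'_v = 21.5×4.4 + 12.19×3.60 = 138.5 kPa.
σ'_h = K_a σ'_v = 0.2541 × 138.5 = 35.18 kPa; u = γ_w × 3.60 = 35.32 kPa.
Total σ_h = 35.18 + 35.32 = 70.50 kPa.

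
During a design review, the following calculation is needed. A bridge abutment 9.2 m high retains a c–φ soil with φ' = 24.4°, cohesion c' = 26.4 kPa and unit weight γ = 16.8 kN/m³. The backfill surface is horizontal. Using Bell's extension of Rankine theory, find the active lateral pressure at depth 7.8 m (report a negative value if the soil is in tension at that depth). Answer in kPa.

20.4 kPa

K_a = (1 − sin φ)/(1 + sin φ) = 0.4153.
σ_a = K_a γ z − 2c√K_a = 0.4153×16.8×7.8 − 2×26.4×0.6445 = 20.40 kPa.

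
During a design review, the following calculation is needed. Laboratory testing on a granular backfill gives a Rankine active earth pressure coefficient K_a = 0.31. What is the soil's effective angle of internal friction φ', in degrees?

31.8°

K_a = tan²(45° − φ/2) ⇒ 45° − φ/2 = arctan(√0.31) = 29.11°.
φ = 2(45° − 29.11°) = 31.78°.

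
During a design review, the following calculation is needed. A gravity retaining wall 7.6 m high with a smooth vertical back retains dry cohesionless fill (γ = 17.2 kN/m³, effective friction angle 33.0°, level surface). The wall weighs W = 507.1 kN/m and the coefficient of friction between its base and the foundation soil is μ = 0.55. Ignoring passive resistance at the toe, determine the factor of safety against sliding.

1.90

K_a = tan²(45° − 33.0°/2) = 0.2948.
P_a = ½K_aγH² = 0.5×0.2948×17.2×7.6² = 146.4 kN/m, acting at H/3 = 2.533 m above the base.
FS_sliding = μW / P_a = 0.55×507.1 / 146.4 = 1.905.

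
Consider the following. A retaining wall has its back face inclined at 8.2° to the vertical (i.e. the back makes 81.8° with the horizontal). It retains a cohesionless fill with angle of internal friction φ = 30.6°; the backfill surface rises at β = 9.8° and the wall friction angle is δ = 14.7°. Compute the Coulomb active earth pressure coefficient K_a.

K_a = sin²(α+φ) / [sin²α · sin(α−δ) · (1 + √{sin(φ+δ)sin(φ−β) / (sin(α−δ)sin(α+β))})²].
With α = 81.8°, φ = 30.6°, δ = 14.7°, β = 9.8°: K_a = 0.4081.

0.408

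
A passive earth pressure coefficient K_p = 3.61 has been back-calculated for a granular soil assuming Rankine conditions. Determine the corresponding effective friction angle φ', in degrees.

K_p = (1+sin φ)/(1−sin φ) ⇒ sin φ = (K_p − 1)/(K_p + 1) = 0.5662.
φ = arcsin(0.5662) = 34.48°.

34.5°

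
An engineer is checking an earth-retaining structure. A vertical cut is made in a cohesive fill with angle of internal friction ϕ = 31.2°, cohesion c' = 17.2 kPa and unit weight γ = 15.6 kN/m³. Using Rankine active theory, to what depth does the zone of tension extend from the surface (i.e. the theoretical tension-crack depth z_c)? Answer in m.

K_a = tan²(45° − 31.2°/2) = 0.3175; √K_a = 0.5635.
The active pressure is zero where K_a γ z = 2c√K_a, so z_c = 2c/(γ√K_a) = 2×17.2/(15.6×0.5635) = 3.913 m.

3.91 m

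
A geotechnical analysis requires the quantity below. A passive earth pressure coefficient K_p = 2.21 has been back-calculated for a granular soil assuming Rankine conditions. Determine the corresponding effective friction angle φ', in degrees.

K_p = (1+sin φ)/(1−sin φ) ⇒ sin φ = (K_p − 1)/(K_p + 1) = 0.3769.
φ = arcsin(0.3769) = 22.14°.

22.1°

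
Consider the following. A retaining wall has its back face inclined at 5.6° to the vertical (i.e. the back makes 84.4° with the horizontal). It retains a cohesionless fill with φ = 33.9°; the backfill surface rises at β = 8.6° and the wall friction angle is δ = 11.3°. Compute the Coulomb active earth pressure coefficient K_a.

0.335

K_a = sin²(α+φ) / [sin²α · sin(α−δ) · (1 + √{sin(φ+δ)sin(φ−β) / (sin(α−δ)sin(α+β))})²].
With α = 84.4°, φ = 33.9°, δ = 11.3°, β = 8.6°: K_a = 0.3347.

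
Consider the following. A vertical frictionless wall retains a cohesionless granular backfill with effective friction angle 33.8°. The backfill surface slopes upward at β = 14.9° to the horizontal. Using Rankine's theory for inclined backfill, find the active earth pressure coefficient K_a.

0.313

K_a = cos β · (cos β − √(cos²β − cos²φ)) / (cos β + √(cos²β − cos²φ)).
cos β = 0.9664, cos φ = 0.8310, √(cos²β − cos²φ) = 0.4933.
K_a = 0.9664 × (0.9664 − 0.4933)/(0.9664 + 0.4933) = 0.3132.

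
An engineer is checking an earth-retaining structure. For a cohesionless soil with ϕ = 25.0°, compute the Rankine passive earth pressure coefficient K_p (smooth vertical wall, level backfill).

K_p = (1 + sin φ)/(1 − sin φ) = tan²(45° + 25.0°/2) = 2.464.

2.46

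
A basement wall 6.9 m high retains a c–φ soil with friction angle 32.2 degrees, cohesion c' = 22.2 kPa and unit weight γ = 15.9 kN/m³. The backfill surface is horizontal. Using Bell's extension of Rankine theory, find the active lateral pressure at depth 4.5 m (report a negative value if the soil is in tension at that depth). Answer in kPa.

K_a = (1 − sin φ)/(1 + sin φ) = 0.3047.
σ_a = K_a γ z − 2c√K_a = 0.3047×15.9×4.5 − 2×22.2×0.5520 = -2.706 kPa.

-2.71 kPa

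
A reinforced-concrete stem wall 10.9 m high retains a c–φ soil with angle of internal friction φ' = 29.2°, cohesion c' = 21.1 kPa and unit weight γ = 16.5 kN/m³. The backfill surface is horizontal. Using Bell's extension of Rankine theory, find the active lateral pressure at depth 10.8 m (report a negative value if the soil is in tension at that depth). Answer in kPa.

K_a = (1 − sin φ)/(1 + sin φ) = 0.3442.
σ_a = K_a γ z − 2c√K_a = 0.3442×16.5×10.8 − 2×21.1×0.5867 = 36.58 kPa.

36.6 kPa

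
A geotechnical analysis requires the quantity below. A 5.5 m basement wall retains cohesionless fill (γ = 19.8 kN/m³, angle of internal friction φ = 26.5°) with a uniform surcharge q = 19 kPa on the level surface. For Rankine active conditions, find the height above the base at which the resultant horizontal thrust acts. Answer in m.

2.07 m

K_a = 0.3829.
Triangular part P₁ = ½K_aγH² = 114.7 at H/3 = 1.833 m; rectangular part P₂ = K_a q H = 40.02 at H/2 = 2.750 m.
ȳ = (P₁·1.833 + P₂·2.750)/(P₁+P₂) = 2.070 m.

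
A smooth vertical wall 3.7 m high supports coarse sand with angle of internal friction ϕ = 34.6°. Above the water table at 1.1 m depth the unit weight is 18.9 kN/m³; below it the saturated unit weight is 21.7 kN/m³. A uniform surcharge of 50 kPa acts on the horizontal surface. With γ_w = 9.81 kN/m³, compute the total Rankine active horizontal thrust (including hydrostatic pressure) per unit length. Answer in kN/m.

113 kN/m

K_a = tan²(45° − φ/2) = 0.2756.
γ' = 21.7 − 9.81 = 11.89 kN/m³. h₂ = H − d_w = 2.6 m.
σ'_h: at surface K_a·q = 13.78; at WT K_a(q+γd_w) = 19.51; at base K_a(q+γd_w+γ'h₂) = 28.03 kPa.
P₁ = ½(13.78+19.51)×1.1 = 18.31; P₂ = ½(19.51+28.03)×2.6 = 61.81; P_w = ½γ_w h₂² = 33.16.
Total = 18.31+61.81+33.16 = 113.3 kN/m.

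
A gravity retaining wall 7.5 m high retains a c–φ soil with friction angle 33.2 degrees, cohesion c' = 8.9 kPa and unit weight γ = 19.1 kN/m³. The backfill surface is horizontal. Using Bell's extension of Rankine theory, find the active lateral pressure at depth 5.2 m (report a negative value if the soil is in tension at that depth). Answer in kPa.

19.4 kPa

K_a = (1 − sin φ)/(1 + sin φ) = 0.2924.
σ_a = K_a γ z − 2c√K_a = 0.2924×19.1×5.2 − 2×8.9×0.5407 = 19.41 kPa.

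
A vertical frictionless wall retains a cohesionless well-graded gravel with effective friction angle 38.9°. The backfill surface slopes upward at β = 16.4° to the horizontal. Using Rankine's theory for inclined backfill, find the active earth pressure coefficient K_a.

0.251

K_a = cos β · (cos β − √(cos²β − cos²φ)) / (cos β + √(cos²β − cos²φ)).
cos β = 0.9593, cos φ = 0.7782, √(cos²β − cos²φ) = 0.5609.
K_a = 0.9593 × (0.9593 − 0.5609)/(0.9593 + 0.5609) = 0.2514.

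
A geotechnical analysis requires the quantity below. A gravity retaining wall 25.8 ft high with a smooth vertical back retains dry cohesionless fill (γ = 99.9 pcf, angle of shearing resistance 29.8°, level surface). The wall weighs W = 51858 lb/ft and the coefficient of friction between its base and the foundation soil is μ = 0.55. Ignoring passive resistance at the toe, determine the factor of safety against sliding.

K_a = tan²(45° − 29.8°/2) = 0.3360.
P_a = ½K_aγH² = 0.5×0.3360×99.9×25.8² = 11170 lb/ft, acting at H/3 = 8.600 ft above the base.
FS_sliding = μW / P_a = 0.55×51858 / 11170 = 2.553.

2.55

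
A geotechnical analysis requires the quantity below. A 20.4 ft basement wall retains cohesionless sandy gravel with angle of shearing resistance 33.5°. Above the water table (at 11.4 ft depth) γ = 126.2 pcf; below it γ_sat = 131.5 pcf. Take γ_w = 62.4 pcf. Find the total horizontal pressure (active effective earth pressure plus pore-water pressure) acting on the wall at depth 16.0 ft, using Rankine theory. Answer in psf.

K_a = (1 − sin φ)/(1 + sin φ) = 0.2887.
γ' = 131.5 − 62.4 = 69.10 pcf.
Effective vertical stress at 16.0 ft: σ'_v = 126.2×11.4 + 69.10×4.60 = 1757 psf.
σ'_h = K_a σ'_v = 0.2887 × 1757 = 507.1 psf; u = γ_w × 4.60 = 287.0 psf.
Total σ_h = 507.1 + 287.0 = 794.2 psf.

794 psf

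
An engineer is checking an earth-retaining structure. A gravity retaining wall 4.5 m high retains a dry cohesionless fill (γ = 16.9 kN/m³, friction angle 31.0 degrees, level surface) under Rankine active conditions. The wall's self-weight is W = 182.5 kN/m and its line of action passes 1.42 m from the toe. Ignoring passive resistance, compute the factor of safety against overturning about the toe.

K_a = tan²(45° − 31.0°/2) = 0.3201.
P_a = ½K_aγH² = 0.5×0.3201×16.9×4.5² = 54.77 kN/m, acting at H/3 = 1.500 m above the base.
Overturning moment M_o = P_a × H/3 = 54.77 × 1.500 = 82.16.
Resisting moment M_r = W × 1.42 = 182.5 × 1.42 = 259.1.
FS_overturning = M_r/M_o = 259.1/82.16 = 3.154.

3.15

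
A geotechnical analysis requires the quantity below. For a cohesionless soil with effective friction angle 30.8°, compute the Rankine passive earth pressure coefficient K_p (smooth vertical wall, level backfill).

K_p = (1 + sin φ)/(1 − sin φ) = tan²(45° + 30.8°/2) = 3.099.

3.10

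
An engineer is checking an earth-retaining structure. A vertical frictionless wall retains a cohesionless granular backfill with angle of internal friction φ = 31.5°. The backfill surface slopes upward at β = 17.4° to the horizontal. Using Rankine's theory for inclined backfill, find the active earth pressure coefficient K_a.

K_a = cos β · (cos β − √(cos²β − cos²φ)) / (cos β + √(cos²β − cos²φ)).
cos β = 0.9542, cos φ = 0.8526, √(cos²β − cos²φ) = 0.4285.
K_a = 0.9542 × (0.9542 − 0.4285)/(0.9542 + 0.4285) = 0.3629.

0.363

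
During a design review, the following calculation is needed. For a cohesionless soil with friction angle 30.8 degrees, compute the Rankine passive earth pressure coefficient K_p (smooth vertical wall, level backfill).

K_p = (1 + sin φ)/(1 − sin φ) = tan²(45° + 30.8°/2) = 3.099.

3.10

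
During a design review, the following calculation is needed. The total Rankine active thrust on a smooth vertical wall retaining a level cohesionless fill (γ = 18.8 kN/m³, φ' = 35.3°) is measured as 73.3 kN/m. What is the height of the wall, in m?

5.40 m

K_a = 0.2675. P_a = ½ K_a γ H² ⇒ H = √(2P_a/(K_a γ)).
H = √(2×73.3/(0.2675×18.8)) = 5.399 m.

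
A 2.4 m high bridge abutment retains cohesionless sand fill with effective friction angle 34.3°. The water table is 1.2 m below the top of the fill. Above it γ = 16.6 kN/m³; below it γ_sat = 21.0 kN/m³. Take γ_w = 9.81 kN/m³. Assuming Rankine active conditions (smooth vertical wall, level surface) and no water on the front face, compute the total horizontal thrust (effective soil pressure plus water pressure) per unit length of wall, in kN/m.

K_a = tan²(45° − φ/2) = 0.2792.
γ' = 21.0 − 9.81 = 11.19 kN/m³. Depth below WT = 1.2 m.
σ'_h at WT = K_a γ d_w = 5.561 kPa; at base = 5.561 + K_a γ' × 1.2 = 9.309 kPa.
P₁ (0–1.2 m) = ½×5.561×1.2 = 3.337. P₂ (1.2–2.4 m) = ½(5.561+9.309)×1.2 = 8.922.
P_w = ½ γ_w h₂² = 0.5×9.81×1.2² = 7.063. Total = 3.337+8.922+7.063 = 19.32 kN/m.

19.3 kN/m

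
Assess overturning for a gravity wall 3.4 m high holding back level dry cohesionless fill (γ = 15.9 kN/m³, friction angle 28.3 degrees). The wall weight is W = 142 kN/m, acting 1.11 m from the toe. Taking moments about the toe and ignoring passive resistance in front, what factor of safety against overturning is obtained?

4.24

K_a = tan²(45° − 28.3°/2) = 0.3568.
P_a = ½K_aγH² = 0.5×0.3568×15.9×3.4² = 32.79 kN/m, acting at H/3 = 1.133 m above the base.
Overturning moment M_o = P_a × H/3 = 32.79 × 1.133 = 37.16.
Resisting moment M_r = W × 1.11 = 142 × 1.11 = 157.6.
FS_overturning = M_r/M_o = 157.6/37.16 = 4.242.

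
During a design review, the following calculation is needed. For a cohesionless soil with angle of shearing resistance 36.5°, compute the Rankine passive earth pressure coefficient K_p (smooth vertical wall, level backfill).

K_p = (1 + sin φ)/(1 − sin φ) = tan²(45° + 36.5°/2) = 3.936.

3.94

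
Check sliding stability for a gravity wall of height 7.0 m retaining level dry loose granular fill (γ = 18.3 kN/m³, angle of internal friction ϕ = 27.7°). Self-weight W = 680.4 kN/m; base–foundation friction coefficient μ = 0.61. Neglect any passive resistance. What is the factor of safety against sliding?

2.53

K_a = tan²(45° − 27.7°/2) = 0.3653.
P_a = ½K_aγH² = 0.5×0.3653×18.3×7.0² = 163.8 kN/m, acting at H/3 = 2.333 m above the base.
FS_sliding = μW / P_a = 0.61×680.4 / 163.8 = 2.534.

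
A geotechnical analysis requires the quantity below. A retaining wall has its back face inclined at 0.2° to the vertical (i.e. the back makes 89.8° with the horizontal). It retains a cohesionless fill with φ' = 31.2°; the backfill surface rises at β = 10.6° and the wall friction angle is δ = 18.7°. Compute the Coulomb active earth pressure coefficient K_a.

K_a = sin²(α+φ) / [sin²α · sin(α−δ) · (1 + √{sin(φ+δ)sin(φ−β) / (sin(α−δ)sin(α+β))})²].
With α = 89.8°, φ = 31.2°, δ = 18.7°, β = 10.6°: K_a = 0.3284.

0.328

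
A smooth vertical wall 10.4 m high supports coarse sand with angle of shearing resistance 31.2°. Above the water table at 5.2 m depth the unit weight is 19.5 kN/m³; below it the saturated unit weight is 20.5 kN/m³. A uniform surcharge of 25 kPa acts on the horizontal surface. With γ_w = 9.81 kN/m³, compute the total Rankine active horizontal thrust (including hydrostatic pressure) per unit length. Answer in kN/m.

512 kN/m

K_a = tan²(45° − φ/2) = 0.3175.
γ' = 20.5 − 9.81 = 10.69 kN/m³. h₂ = H − d_w = 5.2 m.
σ'_h: at surface K_a·q = 7.937; at WT K_a(q+γd_w) = 40.13; at base K_a(q+γd_w+γ'h₂) = 57.78 kPa.
P₁ = ½(7.937+40.13)×5.2 = 125.0; P₂ = ½(40.13+57.78)×5.2 = 254.6; P_w = ½γ_w h₂² = 132.6.
Total = 125.0+254.6+132.6 = 512.2 kN/m.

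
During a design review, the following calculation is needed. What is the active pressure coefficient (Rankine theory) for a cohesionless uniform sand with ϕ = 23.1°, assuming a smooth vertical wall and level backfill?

K_a = (1 − sin φ)/(1 + sin φ) = (1 − sin 23.1°)/(1 + sin 23.1°) = 0.4364.

0.436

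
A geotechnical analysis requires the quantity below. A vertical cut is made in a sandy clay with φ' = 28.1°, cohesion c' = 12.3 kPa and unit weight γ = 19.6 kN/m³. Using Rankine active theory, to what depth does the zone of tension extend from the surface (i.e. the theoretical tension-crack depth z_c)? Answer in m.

2.09 m

K_a = tan²(45° − 28.1°/2) = 0.3596; √K_a = 0.5997.
The active pressure is zero where K_a γ z = 2c√K_a, so z_c = 2c/(γ√K_a) = 2×12.3/(19.6×0.5997) = 2.093 m.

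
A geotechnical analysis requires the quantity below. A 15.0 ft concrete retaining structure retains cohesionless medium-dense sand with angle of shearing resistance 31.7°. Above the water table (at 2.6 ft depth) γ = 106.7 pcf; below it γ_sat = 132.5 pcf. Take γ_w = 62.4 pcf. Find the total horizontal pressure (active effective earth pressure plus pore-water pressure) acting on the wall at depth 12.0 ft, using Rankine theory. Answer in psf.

878 psf

K_a = (1 − sin φ)/(1 + sin φ) = 0.3111.
γ' = 132.5 − 62.4 = 70.10 pcf.
Effective vertical stress at 12.0 ft: σ'_v = 106.7×2.6 + 70.10×9.40 = 936.4 psf.
σ'_h = K_a σ'_v = 0.3111 × 936.4 = 291.3 psf; u = γ_w × 9.40 = 586.6 psf.
Total σ_h = 291.3 + 586.6 = 877.8 psf.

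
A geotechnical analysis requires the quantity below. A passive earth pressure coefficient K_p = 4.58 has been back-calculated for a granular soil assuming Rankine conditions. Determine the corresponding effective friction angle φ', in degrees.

K_p = (1+sin φ)/(1−sin φ) ⇒ sin φ = (K_p − 1)/(K_p + 1) = 0.6416.
φ = arcsin(0.6416) = 39.91°.

39.9°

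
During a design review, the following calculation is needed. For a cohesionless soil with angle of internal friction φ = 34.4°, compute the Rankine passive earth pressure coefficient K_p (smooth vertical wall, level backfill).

3.60

K_p = (1 + sin φ)/(1 − sin φ) = tan²(45° + 34.4°/2) = 3.597.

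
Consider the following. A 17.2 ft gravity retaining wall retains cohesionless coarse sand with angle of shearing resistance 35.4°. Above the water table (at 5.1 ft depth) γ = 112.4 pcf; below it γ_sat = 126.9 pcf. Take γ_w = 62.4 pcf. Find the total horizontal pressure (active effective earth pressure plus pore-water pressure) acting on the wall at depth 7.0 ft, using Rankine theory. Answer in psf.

304 psf

K_a = (1 − sin φ)/(1 + sin φ) = 0.2664.
γ' = 126.9 − 62.4 = 64.50 pcf.
Effective vertical stress at 7.0 ft: σ'_v = 112.4×5.1 + 64.50×1.90 = 695.8 psf.
σ'_h = K_a σ'_v = 0.2664 × 695.8 = 185.4 psf; u = γ_w × 1.90 = 118.6 psf.
Total σ_h = 185.4 + 118.6 = 303.9 psf.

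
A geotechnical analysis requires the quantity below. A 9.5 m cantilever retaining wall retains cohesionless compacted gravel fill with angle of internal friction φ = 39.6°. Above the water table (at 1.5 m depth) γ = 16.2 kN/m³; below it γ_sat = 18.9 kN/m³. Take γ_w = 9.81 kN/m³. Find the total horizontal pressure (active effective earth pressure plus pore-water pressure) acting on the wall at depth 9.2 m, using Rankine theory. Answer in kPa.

K_a = (1 − sin φ)/(1 + sin φ) = 0.2214.
γ' = 18.9 − 9.81 = 9.090 kN/m³.
Effective vertical stress at 9.2 m: σ'_v = 16.2×1.5 + 9.090×7.70 = 94.29 kPa.
σ'_h = K_a σ'_v = 0.2214 × 94.29 = 20.88 kPa; u = γ_w × 7.70 = 75.54 kPa.
Total σ_h = 20.88 + 75.54 = 96.42 kPa.

96.4 kPa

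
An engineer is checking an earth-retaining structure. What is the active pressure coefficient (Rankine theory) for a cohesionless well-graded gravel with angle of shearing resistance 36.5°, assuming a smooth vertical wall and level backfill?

0.254

K_a = tan²(45° − φ/2) = tan²(26.75°) = 0.2541.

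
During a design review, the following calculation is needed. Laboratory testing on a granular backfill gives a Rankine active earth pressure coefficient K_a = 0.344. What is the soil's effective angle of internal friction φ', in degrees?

29.2°

K_a = tan²(45° − φ/2) ⇒ 45° − φ/2 = arctan(√0.344) = 30.39°.
φ = 2(45° − 30.39°) = 29.22°.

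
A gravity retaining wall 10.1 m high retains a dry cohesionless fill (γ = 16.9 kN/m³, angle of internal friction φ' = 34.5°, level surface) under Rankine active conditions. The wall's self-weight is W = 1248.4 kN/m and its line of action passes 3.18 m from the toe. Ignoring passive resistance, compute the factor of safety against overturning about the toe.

K_a = tan²(45° − 34.5°/2) = 0.2768.
P_a = ½K_aγH² = 0.5×0.2768×16.9×10.1² = 238.6 kN/m, acting at H/3 = 3.367 m above the base.
Overturning moment M_o = P_a × H/3 = 238.6 × 3.367 = 803.3.
Resisting moment M_r = W × 3.18 = 1248.4 × 3.18 = 3970.
FS_overturning = M_r/M_o = 3970/803.3 = 4.942.

4.94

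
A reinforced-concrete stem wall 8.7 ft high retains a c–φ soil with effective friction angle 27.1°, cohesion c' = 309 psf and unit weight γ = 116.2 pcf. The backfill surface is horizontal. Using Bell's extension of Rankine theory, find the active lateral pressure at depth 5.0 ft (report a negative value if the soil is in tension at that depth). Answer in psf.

K_a = (1 − sin φ)/(1 + sin φ) = 0.3741.
σ_a = K_a γ z − 2c√K_a = 0.3741×116.2×5.0 − 2×309×0.6116 = -160.6 psf.

-161 psf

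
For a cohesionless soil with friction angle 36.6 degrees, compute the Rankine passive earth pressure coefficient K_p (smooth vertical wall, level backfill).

K_p = (1 + sin φ)/(1 − sin φ) = tan²(45° + 36.6°/2) = 3.953.

3.95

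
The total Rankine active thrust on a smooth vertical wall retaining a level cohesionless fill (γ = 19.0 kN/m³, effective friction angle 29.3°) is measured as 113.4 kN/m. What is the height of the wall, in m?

K_a = 0.3428. P_a = ½ K_a γ H² ⇒ H = √(2P_a/(K_a γ)).
H = √(2×113.4/(0.3428×19.0)) = 5.901 m.

5.90 m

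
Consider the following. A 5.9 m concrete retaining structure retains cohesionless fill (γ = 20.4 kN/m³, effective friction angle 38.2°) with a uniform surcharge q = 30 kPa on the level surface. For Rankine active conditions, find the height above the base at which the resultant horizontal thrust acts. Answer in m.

K_a = 0.2358.
Triangular part P₁ = ½K_aγH² = 83.72 at H/3 = 1.967 m; rectangular part P₂ = K_a q H = 41.73 at H/2 = 2.950 m.
ȳ = (P₁·1.967 + P₂·2.950)/(P₁+P₂) = 2.294 m.

2.29 m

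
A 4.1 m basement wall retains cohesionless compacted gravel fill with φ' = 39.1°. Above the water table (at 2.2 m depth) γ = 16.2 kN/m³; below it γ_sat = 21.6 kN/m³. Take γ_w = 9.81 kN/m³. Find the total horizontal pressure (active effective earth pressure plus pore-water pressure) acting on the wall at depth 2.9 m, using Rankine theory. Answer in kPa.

K_a = (1 − sin φ)/(1 + sin φ) = 0.2265.
γ' = 21.6 − 9.81 = 11.79 kN/m³.
Effective vertical stress at 2.9 m: σ'_v = 16.2×2.2 + 11.79×0.700 = 43.89 kPa.
σ'_h = K_a σ'_v = 0.2265 × 43.89 = 9.941 kPa; u = γ_w × 0.700 = 6.867 kPa.
Total σ_h = 9.941 + 6.867 = 16.81 kPa.

16.8 kPa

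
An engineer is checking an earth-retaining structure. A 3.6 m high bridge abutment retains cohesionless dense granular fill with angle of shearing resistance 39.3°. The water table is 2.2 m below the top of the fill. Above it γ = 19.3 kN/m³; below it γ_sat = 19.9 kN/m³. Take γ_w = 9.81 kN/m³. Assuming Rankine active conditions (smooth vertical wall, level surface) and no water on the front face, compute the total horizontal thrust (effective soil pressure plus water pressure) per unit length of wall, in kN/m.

K_a = tan²(45° − φ/2) = 0.2245.
γ' = 19.9 − 9.81 = 10.09 kN/m³. Depth below WT = 1.4 m.
σ'_h at WT = K_a γ d_w = 9.530 kPa; at base = 9.530 + K_a γ' × 1.4 = 12.70 kPa.
P₁ (0–2.2 m) = ½×9.530×2.2 = 10.48. P₂ (2.2–3.6 m) = ½(9.530+12.70)×1.4 = 15.56.
P_w = ½ γ_w h₂² = 0.5×9.81×1.4² = 9.614. Total = 10.48+15.56+9.614 = 35.66 kN/m.

35.7 kN/m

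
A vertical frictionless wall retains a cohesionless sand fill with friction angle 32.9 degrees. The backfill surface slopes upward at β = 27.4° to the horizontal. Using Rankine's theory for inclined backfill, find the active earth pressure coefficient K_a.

0.452

K_a = cos β · (cos β − √(cos²β − cos²φ)) / (cos β + √(cos²β − cos²φ)).
cos β = 0.8878, cos φ = 0.8396, √(cos²β − cos²φ) = 0.2885.
K_a = 0.8878 × (0.8878 − 0.2885)/(0.8878 + 0.2885) = 0.4523.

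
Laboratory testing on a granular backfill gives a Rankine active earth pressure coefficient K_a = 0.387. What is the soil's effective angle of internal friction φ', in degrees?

26.2°

K_a = tan²(45° − φ/2) ⇒ 45° − φ/2 = arctan(√0.387) = 31.89°.
φ = 2(45° − 31.89°) = 26.23°.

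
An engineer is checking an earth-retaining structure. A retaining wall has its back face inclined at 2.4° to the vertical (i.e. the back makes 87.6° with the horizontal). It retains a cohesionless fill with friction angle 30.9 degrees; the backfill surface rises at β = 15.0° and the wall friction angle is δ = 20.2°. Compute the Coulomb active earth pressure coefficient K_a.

0.379

K_a = sin²(α+φ) / [sin²α · sin(α−δ) · (1 + √{sin(φ+δ)sin(φ−β) / (sin(α−δ)sin(α+β))})²].
With α = 87.6°, φ = 30.9°, δ = 20.2°, β = 15.0°: K_a = 0.3793.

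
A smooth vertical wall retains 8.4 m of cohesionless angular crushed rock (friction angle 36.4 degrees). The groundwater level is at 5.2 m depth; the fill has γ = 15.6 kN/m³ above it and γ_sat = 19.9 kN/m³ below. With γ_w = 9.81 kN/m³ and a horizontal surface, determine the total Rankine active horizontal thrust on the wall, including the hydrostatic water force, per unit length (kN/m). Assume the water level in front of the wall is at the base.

K_a = tan²(45° − φ/2) = 0.2552.
γ' = 19.9 − 9.81 = 10.09 kN/m³. Depth below WT = 3.2 m.
σ'_h at WT = K_a γ d_w = 20.70 kPa; at base = 20.70 + K_a γ' × 3.2 = 28.94 kPa.
P₁ (0–5.2 m) = ½×20.70×5.2 = 53.82. P₂ (5.2–8.4 m) = ½(20.70+28.94)×3.2 = 79.42.
P_w = ½ γ_w h₂² = 0.5×9.81×3.2² = 50.23. Total = 53.82+79.42+50.23 = 183.5 kN/m.

183 kN/m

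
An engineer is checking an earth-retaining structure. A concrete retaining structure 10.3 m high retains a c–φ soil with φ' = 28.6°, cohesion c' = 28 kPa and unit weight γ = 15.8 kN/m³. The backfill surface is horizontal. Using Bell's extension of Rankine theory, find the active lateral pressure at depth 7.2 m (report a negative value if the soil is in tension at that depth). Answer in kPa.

K_a = (1 − sin φ)/(1 + sin φ) = 0.3525.
σ_a = K_a γ z − 2c√K_a = 0.3525×15.8×7.2 − 2×28×0.5938 = 6.855 kPa.

6.86 kPa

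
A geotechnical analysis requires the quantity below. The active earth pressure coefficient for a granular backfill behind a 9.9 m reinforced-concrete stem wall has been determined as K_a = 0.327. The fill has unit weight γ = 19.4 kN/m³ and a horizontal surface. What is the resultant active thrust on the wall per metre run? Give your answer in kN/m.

P = ½ K_a γ H² = 0.5 × 0.327 × 19.4 × 9.9² = 310.9 kN/m.

311 kN/m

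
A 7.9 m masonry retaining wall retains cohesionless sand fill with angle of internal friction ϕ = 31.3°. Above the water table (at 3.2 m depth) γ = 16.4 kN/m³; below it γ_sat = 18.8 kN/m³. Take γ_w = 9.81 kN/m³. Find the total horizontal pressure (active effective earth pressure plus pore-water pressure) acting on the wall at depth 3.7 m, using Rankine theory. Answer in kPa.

K_a = (1 − sin φ)/(1 + sin φ) = 0.3162.
γ' = 18.8 − 9.81 = 8.990 kN/m³.
Effective vertical stress at 3.7 m: σ'_v = 16.4×3.2 + 8.990×0.500 = 56.97 kPa.
σ'_h = K_a σ'_v = 0.3162 × 56.97 = 18.02 kPa; u = γ_w × 0.500 = 4.905 kPa.
Total σ_h = 18.02 + 4.905 = 22.92 kPa.

22.9 kPa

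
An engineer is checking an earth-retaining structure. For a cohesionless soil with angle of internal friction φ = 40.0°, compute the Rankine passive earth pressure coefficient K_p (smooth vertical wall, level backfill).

4.60

K_p = (1 + sin φ)/(1 − sin φ) = tan²(45° + 40.0°/2) = 4.599.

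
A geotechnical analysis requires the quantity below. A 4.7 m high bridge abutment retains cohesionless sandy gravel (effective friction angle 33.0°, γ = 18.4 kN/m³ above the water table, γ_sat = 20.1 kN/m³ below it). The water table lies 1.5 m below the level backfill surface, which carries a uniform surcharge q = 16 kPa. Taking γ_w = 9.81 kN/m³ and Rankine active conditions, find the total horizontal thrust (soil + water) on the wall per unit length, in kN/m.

K_a = tan²(45° − φ/2) = 0.2948.
γ' = 20.1 − 9.81 = 10.29 kN/m³. h₂ = H − d_w = 3.2 m.
σ'_h: at surface K_a·q = 4.717; at WT K_a(q+γd_w) = 12.85; at base K_a(q+γd_w+γ'h₂) = 22.56 kPa.
P₁ = ½(4.717+12.85)×1.5 = 13.18; P₂ = ½(12.85+22.56)×3.2 = 56.66; P_w = ½γ_w h₂² = 50.23.
Total = 13.18+56.66+50.23 = 120.1 kN/m.

120 kN/m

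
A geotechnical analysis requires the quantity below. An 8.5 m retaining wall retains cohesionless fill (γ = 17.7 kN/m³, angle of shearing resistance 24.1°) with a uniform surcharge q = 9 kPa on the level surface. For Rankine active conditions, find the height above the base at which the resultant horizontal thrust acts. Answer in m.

K_a = 0.4201.
Triangular part P₁ = ½K_aγH² = 268.6 at H/3 = 2.833 m; rectangular part P₂ = K_a q H = 32.14 at H/2 = 4.250 m.
ȳ = (P₁·2.833 + P₂·4.250)/(P₁+P₂) = 2.985 m.

2.98 m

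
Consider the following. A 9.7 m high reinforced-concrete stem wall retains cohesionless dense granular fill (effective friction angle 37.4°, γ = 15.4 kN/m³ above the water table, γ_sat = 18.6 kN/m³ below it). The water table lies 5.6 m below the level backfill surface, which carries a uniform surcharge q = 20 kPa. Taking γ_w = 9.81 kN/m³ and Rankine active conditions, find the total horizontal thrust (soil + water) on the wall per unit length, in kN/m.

293 kN/m

K_a = tan²(45° − φ/2) = 0.2443.
γ' = 18.6 − 9.81 = 8.790 kN/m³. h₂ = H − d_w = 4.1 m.
σ'_h: at surface K_a·q = 4.885; at WT K_a(q+γd_w) = 25.95; at base K_a(q+γd_w+γ'h₂) = 34.75 kPa.
P₁ = ½(4.885+25.95)×5.6 = 86.34; P₂ = ½(25.95+34.75)×4.1 = 124.4; P_w = ½γ_w h₂² = 82.45.
Total = 86.34+124.4+82.45 = 293.2 kN/m.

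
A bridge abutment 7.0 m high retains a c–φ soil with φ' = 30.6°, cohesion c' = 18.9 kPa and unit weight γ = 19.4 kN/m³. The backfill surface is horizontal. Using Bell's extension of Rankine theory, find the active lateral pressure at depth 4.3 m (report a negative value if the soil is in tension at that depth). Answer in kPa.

5.58 kPa

K_a = (1 − sin φ)/(1 + sin φ) = 0.3253.
σ_a = K_a γ z − 2c√K_a = 0.3253×19.4×4.3 − 2×18.9×0.5704 = 5.580 kPa.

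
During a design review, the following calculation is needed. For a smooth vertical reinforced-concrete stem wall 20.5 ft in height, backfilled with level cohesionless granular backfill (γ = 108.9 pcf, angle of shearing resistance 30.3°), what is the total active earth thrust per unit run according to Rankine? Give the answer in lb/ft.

K_a = tan²(45° − φ/2) = 0.3293.
P_a = ½ K_a γ H² = 0.5 × 0.3293 × 108.9 × 20.5² = 7536 lb/ft.

7540 lb/ft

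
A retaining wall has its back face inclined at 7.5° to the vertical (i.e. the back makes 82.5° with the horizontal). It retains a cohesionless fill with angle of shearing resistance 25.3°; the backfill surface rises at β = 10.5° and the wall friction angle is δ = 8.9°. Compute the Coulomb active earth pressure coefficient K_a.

K_a = sin²(α+φ) / [sin²α · sin(α−δ) · (1 + √{sin(φ+δ)sin(φ−β) / (sin(α−δ)sin(α+β))})²].
With α = 82.5°, φ = 25.3°, δ = 8.9°, β = 10.5°: K_a = 0.4996.

0.500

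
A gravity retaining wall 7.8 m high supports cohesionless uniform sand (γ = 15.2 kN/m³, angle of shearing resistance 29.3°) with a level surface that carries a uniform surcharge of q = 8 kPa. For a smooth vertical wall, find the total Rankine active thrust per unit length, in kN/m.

180 kN/m

K_a = tan²(45° − φ/2) = 0.3428.
Soil triangle: ½ K_a γ H² = 0.5×0.3428×15.2×7.8² = 158.5 kN/m.
Surcharge rectangle: K_a q H = 0.3428×8×7.8 = 21.39 kN/m.
Total = 158.5 + 21.39 = 179.9 kN/m.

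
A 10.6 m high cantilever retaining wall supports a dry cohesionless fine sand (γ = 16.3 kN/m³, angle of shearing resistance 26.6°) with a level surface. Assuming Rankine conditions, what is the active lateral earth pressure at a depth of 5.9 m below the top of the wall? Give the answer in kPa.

36.7 kPa

K_a = (1 − sin φ)/(1 + sin φ) = 0.3814.
σ_h = K_a γ z = 0.3814 × 16.3 × 5.9 = 36.68 kPa.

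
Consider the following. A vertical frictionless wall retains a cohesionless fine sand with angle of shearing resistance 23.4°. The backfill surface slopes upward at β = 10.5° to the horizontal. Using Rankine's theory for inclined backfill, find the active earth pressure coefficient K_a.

K_a = cos β · (cos β − √(cos²β − cos²φ)) / (cos β + √(cos²β − cos²φ)).
cos β = 0.9833, cos φ = 0.9178, √(cos²β − cos²φ) = 0.3529.
K_a = 0.9833 × (0.9833 − 0.3529)/(0.9833 + 0.3529) = 0.4639.

0.464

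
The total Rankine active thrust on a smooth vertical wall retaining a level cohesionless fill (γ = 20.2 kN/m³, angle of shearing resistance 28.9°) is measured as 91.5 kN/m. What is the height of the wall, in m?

K_a = 0.3484. P_a = ½ K_a γ H² ⇒ H = √(2P_a/(K_a γ)).
H = √(2×91.5/(0.3484×20.2)) = 5.100 m.

5.10 m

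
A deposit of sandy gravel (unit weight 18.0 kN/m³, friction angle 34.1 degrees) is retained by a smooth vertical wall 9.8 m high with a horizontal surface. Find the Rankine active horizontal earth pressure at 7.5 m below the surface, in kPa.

K_a = (1 − sin φ)/(1 + sin φ) = 0.2815.
σ_h = K_a γ z = 0.2815 × 18.0 × 7.5 = 38.01 kPa.

38.0 kPa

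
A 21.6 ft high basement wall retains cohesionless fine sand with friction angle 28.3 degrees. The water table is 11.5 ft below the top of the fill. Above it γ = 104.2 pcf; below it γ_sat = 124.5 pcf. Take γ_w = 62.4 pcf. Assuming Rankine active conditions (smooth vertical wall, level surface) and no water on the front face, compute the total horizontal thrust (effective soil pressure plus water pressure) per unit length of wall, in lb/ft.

11100 lb/ft

K_a = tan²(45° − φ/2) = 0.3568.
γ' = 124.5 − 62.4 = 62.10 pcf. Depth below WT = 10.1 ft.
σ'_h at WT = K_a γ d_w = 427.5 psf; at base = 427.5 + K_a γ' × 10.1 = 651.3 psf.
P₁ (0–11.5 ft) = ½×427.5×11.5 = 2458. P₂ (11.5–21.6 ft) = ½(427.5+651.3)×10.1 = 5448.
P_w = ½ γ_w h₂² = 0.5×62.4×10.1² = 3183. Total = 2458+5448+3183 = 11090 lb/ft.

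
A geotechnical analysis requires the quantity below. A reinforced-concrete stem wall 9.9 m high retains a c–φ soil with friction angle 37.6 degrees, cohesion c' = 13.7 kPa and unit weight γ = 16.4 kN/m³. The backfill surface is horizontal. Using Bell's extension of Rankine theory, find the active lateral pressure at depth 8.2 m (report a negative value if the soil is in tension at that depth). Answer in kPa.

K_a = (1 − sin φ)/(1 + sin φ) = 0.2421.
σ_a = K_a γ z − 2c√K_a = 0.2421×16.4×8.2 − 2×13.7×0.4921 = 19.08 kPa.

19.1 kPa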